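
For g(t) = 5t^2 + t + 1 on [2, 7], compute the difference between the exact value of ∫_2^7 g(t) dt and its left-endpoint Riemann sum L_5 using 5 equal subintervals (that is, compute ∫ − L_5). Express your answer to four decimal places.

110.8333

Exact integral: ∫_2^7 g(t) dt ≈ 585.833333.
L_5 = 475.
Error ≈ 585.833333 − 475 ≈ 110.8333.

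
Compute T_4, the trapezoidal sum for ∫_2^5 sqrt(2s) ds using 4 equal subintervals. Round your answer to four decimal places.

Δs = (5 − 2)/4 = 0.75.
f(2) ≈ 2.0000, f(2.75) ≈ 2.3452, f(3.5) ≈ 2.6458, f(4.25) ≈ 2.9155, f(5) ≈ 3.1623.
T_4 = (Δs/2)·[f(s_0) + 2f(s_1) + 2f(s_2) + 2f(s_3) + f(s_4)].
Sum ≈ 7.8657.

7.8657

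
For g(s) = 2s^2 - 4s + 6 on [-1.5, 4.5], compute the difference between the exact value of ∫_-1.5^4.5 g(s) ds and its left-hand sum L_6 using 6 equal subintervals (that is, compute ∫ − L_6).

Exact integral: ∫_-1.5^4.5 g(s) ds = 63.
L_6 = 59.
Error = 63 − 59 = 4.

4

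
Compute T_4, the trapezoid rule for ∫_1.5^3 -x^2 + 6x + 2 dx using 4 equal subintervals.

Δx = (3 − 1.5)/4 = 0.375.
f(1.5) = 8.75, f(1.875) = 9.734375, f(2.25) = 10.4375, f(2.625) = 10.859375, f(3) = 11.
T_4 = (Δx/2)·[f(x_0) + 2f(x_1) + 2f(x_2) + 2f(x_3) + f(x_4)].
Sum = 15.33984375.

15.33984375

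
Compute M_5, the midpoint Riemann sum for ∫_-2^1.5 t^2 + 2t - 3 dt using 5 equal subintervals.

Δt = (1.5 − (-2))/5 = 0.7.
Midpoints: -1.65, -0.95, -0.25, 0.45, 1.15.
f(-1.65) = -3.5775, f(-0.95) = -3.9975, f(-0.25) = -3.4375, f(0.45) = -1.8975, f(1.15) = 0.6225.
Sum = Δt · [f(-1.65) + f(-0.95) + f(-0.25) + f(0.45) + f(1.15)].
Sum = -8.60125.

-8.60125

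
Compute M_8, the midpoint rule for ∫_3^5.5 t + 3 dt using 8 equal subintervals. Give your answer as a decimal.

18.125

Δt = (5.5 − 3)/8 = 0.3125.
Midpoints: 3.15625, 3.46875, 3.78125, 4.09375, 4.40625, 4.71875, 5.03125, 5.34375.
f(3.15625) = 6.15625, f(3.46875) = 6.46875, f(3.78125) = 6.78125, f(4.09375) = 7.09375, f(4.40625) = 7.40625, f(4.71875) = 7.71875, f(5.03125) = 8.03125, f(5.34375) = 8.34375.
Sum = Δt · [f(3.15625) + f(3.46875) + f(3.78125) + ...].
Sum = 18.125.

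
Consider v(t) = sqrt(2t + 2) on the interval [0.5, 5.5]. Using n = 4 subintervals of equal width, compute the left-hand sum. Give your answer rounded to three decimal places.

12.683

Δt = (5.5 − 0.5)/4 = 1.25.
Left endpoints: 0.5, 1.75, 3, 4.25.
v(0.5) ≈ 1.732, v(1.75) ≈ 2.345, v(3) ≈ 2.828, v(4.25) ≈ 3.240.
Sum = Δt · [v(0.5) + v(1.75) + v(3) + v(4.25)].
Sum ≈ 12.683.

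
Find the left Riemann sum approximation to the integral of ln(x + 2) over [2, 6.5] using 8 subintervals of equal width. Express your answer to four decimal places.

7.9299

Δx = (6.5 − 2)/8 = 0.5625.
Left endpoints: 2, 2.5625, 3.125, 3.6875, 4.25, 4.8125, 5.375, 5.9375.
f(2) ≈ 1.3863, f(2.5625) ≈ 1.5179, f(3.125) ≈ 1.6341, f(3.6875) ≈ 1.7383, f(4.25) ≈ 1.8326, f(4.8125) ≈ 1.9188, f(5.375) ≈ 1.9981, f(5.9375) ≈ 2.0716.
Sum = Δx · [f(2) + f(2.5625) + f(3.125) + ...].
Sum ≈ 7.9299.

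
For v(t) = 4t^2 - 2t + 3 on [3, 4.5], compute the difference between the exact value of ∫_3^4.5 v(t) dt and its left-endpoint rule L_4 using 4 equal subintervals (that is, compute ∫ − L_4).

Exact integral: ∫_3^4.5 v(t) dt = 78.75.
L_4 = 71.015625.
Error = 78.75 − 71.015625 = 7.734375.

7.734375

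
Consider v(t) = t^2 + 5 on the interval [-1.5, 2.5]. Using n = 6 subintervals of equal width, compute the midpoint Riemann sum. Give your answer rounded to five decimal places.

Δt = (2.5 − (-1.5))/6 = 2/3.
Midpoints: -7/6, -0.5, 1/6, 5/6, 1.5, 13/6.
v(-7/6) = 229/36, v(-0.5) = 5.25, v(1/6) = 181/36, v(5/6) = 205/36, v(1.5) = 7.25, v(13/6) = 349/36.
Sum = Δt · [v(-7/6) + v(-0.5) + v(1/6) + ...].
Sum ≈ 26.18519.

26.18519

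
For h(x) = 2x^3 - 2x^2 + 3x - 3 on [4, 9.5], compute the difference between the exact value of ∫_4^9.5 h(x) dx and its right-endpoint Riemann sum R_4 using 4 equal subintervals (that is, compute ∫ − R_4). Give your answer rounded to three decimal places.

-1066.864

Exact integral: ∫_4^9.5 h(x) dx ≈ 3510.48958.
R_4 ≈ 4577.35352.
Error ≈ 3510.48958 − 4577.35352 ≈ -1066.864.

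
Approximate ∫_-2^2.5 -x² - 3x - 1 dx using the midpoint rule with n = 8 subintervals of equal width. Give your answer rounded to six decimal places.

-15.631348

Δx = (2.5 − (-2))/8 = 0.5625.
Midpoints: -1.71875, -1.15625, -0.59375, -0.03125, 0.53125, 1.09375, 1.65625, 2.21875.
f(-1.71875) = 1231/1024, f(-1.15625) = 1159/1024, f(-0.59375) = 439/1024, f(-0.03125) = -929/1024, f(0.53125) = -2945/1024, f(1.09375) = -5609/1024, f(1.65625) = -8921/1024, f(2.21875) = -12881/1024.
Sum = Δx · [f(-1.71875) + f(-1.15625) + f(-0.59375) + ...].
Sum ≈ -15.631348.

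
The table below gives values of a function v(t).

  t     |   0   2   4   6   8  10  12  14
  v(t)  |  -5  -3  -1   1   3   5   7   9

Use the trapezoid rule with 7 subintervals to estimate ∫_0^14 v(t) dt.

28

Δt = 2.
T_7 = (2/2)·[(-5) + 2·(-3) + 2·(-1) + 2·1 + 2·3 + 2·5 + 2·7 + 9] = 28.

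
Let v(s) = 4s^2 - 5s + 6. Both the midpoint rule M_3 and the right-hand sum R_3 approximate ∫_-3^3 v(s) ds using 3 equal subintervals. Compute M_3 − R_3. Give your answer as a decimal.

6

M_3 = 100.
R_3 = 94.
M_3 − R_3 = 6.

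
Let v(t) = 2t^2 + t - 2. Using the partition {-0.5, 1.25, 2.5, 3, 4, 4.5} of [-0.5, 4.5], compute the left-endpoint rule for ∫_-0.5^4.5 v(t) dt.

Subinterval widths: 1.75, 1.25, 0.5, 1, 0.5.
Left endpoints: -0.5, 1.25, 2.5, 3, 4.
v(-0.5) = -2, v(1.25) = 2.375, v(2.5) = 13, v(3) = 19, v(4) = 34.
Sum = Σ Δt_i · v(t_i).
Sum = 41.96875.

41.96875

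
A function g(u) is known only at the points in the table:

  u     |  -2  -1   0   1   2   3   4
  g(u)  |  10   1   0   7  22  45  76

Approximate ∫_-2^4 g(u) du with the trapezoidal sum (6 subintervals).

Δu = 1.
T_6 = (1/2)·[10 + 2·1 + 2·0 + 2·7 + 2·22 + 2·45 + 76] = 118.

118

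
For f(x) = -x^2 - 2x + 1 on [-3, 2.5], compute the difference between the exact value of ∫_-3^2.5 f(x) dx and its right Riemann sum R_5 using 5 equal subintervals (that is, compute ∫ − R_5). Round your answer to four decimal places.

Exact integral: ∫_-3^2.5 f(x) dx ≈ -5.958333.
R_5 = -11.605.
Error ≈ -5.958333 − (-11.605) ≈ 5.6467.

5.6467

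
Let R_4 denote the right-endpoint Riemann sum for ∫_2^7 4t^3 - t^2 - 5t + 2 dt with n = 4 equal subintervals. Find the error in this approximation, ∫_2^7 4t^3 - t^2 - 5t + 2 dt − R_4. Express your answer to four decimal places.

-862.7604

Exact integral: ∫_2^7 f(t) dt ≈ 2170.833333.
R_4 = 3033.59375.
Error ≈ 2170.833333 − 3033.59375 ≈ -862.7604.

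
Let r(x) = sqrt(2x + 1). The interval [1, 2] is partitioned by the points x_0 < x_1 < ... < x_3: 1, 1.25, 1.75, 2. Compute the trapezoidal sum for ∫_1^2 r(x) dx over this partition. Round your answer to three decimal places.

Subinterval widths: 0.25, 0.5, 0.25.
r(1) ≈ 1.732, r(1.25) ≈ 1.871, r(1.75) ≈ 2.121, r(2) ≈ 2.236.
On each subinterval the trapezoid contributes (Δx_i/2)·[r(x_{i-1}) + r(x_i)].
Sum ≈ 1.993.

1.993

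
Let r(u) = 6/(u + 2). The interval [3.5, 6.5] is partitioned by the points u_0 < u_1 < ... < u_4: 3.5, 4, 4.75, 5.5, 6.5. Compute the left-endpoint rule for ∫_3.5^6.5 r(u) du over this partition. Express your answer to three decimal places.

Subinterval widths: 0.5, 0.75, 0.75, 1.
Left endpoints: 3.5, 4, 4.75, 5.5.
r(3.5) = 12/11, r(4) = 1, r(4.75) = 8/9, r(5.5) = 0.8.
Sum = Σ Δu_i · r(u_i).
Sum ≈ 2.762.

2.762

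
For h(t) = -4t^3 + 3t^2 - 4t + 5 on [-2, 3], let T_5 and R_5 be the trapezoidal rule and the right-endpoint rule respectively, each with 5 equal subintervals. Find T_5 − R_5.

T_5 = -17.5.
R_5 = -90.
T_5 − R_5 = 72.5.

72.5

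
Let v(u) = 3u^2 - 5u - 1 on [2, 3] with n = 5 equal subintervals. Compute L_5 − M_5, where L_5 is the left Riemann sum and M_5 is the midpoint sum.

L_5 = 4.52.
M_5 = 5.49.
L_5 − M_5 = -0.97.

-0.97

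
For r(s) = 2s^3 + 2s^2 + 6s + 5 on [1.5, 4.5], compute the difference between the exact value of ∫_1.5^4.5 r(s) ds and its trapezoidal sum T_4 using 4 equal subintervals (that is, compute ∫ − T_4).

-5.625

Exact integral: ∫_1.5^4.5 r(s) ds = 330.
T_4 = 335.625.
Error = 330 − 335.625 = -5.625.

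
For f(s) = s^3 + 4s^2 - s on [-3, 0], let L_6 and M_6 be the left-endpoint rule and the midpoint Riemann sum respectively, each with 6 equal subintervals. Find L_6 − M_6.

L_6 = 23.1875.
M_6 = 20.28125.
L_6 − M_6 = 2.90625.

2.90625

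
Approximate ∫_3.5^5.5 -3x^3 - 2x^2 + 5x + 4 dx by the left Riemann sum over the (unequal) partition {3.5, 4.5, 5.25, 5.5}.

Subinterval widths: 1, 0.75, 0.25.
Left endpoints: 3.5, 4.5, 5.25.
f(3.5) = -131.625, f(4.5) = -287.375, f(5.25) = -458.984375.
Sum = Σ Δx_i · f(x_i).
Sum = -461.90234375.

-461.90234375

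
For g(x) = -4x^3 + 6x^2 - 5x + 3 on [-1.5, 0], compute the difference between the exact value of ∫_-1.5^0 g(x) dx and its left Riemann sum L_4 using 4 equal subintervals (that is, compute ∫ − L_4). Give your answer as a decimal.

Exact integral: ∫_-1.5^0 g(x) dx = 21.9375.
L_4 = 28.93359375.
Error = 21.9375 − 28.93359375 = -6.99609375.

-6.99609375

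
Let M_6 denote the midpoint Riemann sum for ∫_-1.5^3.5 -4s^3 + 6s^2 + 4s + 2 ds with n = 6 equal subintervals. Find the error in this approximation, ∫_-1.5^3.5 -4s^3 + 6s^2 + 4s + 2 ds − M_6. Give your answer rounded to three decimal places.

-1.736

Exact integral: ∫_-1.5^3.5 f(s) ds = -22.5.
M_6 ≈ -20.76389.
Error ≈ -22.5 − (-20.76389) ≈ -1.736.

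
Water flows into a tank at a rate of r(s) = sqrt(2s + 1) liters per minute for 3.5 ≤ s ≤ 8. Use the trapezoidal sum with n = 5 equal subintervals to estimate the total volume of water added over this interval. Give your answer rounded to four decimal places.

15.8143

Δs = (8 − 3.5)/5 = 0.9.
r(3.5) ≈ 2.8284, r(4.4) ≈ 3.1305, r(5.3) ≈ 3.4059, r(6.2) ≈ 3.6606, r(7.1) ≈ 3.8987, r(8) ≈ 4.1231.
T_5 = (Δs/2)·[r(s_0) + 2r(s_1) + ... + 2r(s_{4}) + r(s_5)].
Sum ≈ 15.8143.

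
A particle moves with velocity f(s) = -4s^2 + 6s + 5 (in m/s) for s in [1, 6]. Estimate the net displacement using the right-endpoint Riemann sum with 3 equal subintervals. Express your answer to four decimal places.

Δs = (6 − 1)/3 = 5/3.
Right endpoints: 8/3, 13/3, 6.
f(8/3) = -67/9, f(13/3) = -397/9, f(6) = -103.
Sum = Δs · [f(8/3) + f(13/3) + f(6)].
Sum ≈ -257.5926.

-257.5926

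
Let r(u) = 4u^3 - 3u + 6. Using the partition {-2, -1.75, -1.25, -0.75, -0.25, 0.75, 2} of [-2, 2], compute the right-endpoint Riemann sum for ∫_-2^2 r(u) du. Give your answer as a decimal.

50.484375

Subinterval widths: 0.25, 0.5, 0.5, 0.5, 1, 1.25.
Right endpoints: -1.75, -1.25, -0.75, -0.25, 0.75, 2.
r(-1.75) = -10.1875, r(-1.25) = 1.9375, r(-0.75) = 6.5625, r(-0.25) = 6.6875, r(0.75) = 5.4375, r(2) = 32.
Sum = Σ Δu_i · r(u_i).
Sum = 50.484375.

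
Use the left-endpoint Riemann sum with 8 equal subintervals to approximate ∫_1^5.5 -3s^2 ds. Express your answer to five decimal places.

-141.40723

Δs = (5.5 − 1)/8 = 0.5625.
Left endpoints: 1, 1.5625, 2.125, 2.6875, 3.25, 3.8125, 4.375, 4.9375.
f(1) = -3, f(1.5625) = -7.32421875, f(2.125) = -13.546875, f(2.6875) = -21.66796875, f(3.25) = -31.6875, f(3.8125) = -43.60546875, f(4.375) = -57.421875, f(4.9375) = -73.13671875.
Sum = Δs · [f(1) + f(1.5625) + f(2.125) + ...].
Sum ≈ -141.40723.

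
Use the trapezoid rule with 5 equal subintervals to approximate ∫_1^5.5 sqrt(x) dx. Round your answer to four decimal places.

7.9134

Δx = (5.5 − 1)/5 = 0.9.
f(1) ≈ 1.0000, f(1.9) ≈ 1.3784, f(2.8) ≈ 1.6733, f(3.7) ≈ 1.9235, f(4.6) ≈ 2.1448, f(5.5) ≈ 2.3452.
T_5 = (Δx/2)·[f(x_0) + 2f(x_1) + ... + 2f(x_{4}) + f(x_5)].
Sum ≈ 7.9134.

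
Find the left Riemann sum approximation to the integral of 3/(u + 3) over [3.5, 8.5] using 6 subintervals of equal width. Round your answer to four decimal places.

Δu = (8.5 − 3.5)/6 = 5/6.
Left endpoints: 3.5, 13/3, 31/6, 6, 41/6, 23/3.
f(3.5) = 6/13, f(13/3) = 9/22, f(31/6) = 18/49, f(6) = 1/3, f(41/6) = 18/59, f(23/3) = 0.28125.
Sum = Δu · [f(3.5) + f(13/3) + f(31/6) + ...].
Sum ≈ 1.7980.

1.7980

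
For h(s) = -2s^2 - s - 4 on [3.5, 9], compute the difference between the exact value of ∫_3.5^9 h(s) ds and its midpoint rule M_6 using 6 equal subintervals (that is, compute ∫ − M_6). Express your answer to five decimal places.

-0.77025

Exact integral: ∫_3.5^9 h(s) ds ≈ -513.7916667.
M_6 ≈ -513.0214120.
Error ≈ -513.7916667 − (-513.0214120) ≈ -0.77025.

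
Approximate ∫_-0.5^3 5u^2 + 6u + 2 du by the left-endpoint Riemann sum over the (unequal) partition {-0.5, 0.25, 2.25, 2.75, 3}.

42.296875

Subinterval widths: 0.75, 2, 0.5, 0.25.
Left endpoints: -0.5, 0.25, 2.25, 2.75.
f(-0.5) = 0.25, f(0.25) = 3.8125, f(2.25) = 40.8125, f(2.75) = 56.3125.
Sum = Σ Δu_i · f(u_i).
Sum = 42.296875.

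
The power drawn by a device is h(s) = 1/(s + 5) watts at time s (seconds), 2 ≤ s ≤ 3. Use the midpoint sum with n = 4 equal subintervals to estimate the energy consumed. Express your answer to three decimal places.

Δs = (3 − 2)/4 = 0.25.
Midpoints: 2.125, 2.375, 2.625, 2.875.
h(2.125) = 8/57, h(2.375) = 8/59, h(2.625) = 8/61, h(2.875) = 8/63.
Sum = Δs · [h(2.125) + h(2.375) + h(2.625) + h(2.875)].
Sum ≈ 0.134.

0.134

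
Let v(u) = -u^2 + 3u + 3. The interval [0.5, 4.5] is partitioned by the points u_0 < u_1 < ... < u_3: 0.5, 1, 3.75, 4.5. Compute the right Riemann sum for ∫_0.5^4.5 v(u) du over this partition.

0.203125

Subinterval widths: 0.5, 2.75, 0.75.
Right endpoints: 1, 3.75, 4.5.
v(1) = 5, v(3.75) = 0.1875, v(4.5) = -3.75.
Sum = Σ Δu_i · v(u_i).
Sum = 0.203125.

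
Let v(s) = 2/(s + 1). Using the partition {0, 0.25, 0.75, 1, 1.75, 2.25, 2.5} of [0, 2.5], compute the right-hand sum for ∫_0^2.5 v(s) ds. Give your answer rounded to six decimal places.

Subinterval widths: 0.25, 0.5, 0.25, 0.75, 0.5, 0.25.
Right endpoints: 0.25, 0.75, 1, 1.75, 2.25, 2.5.
v(0.25) = 1.6, v(0.75) = 8/7, v(1) = 1, v(1.75) = 8/11, v(2.25) = 8/13, v(2.5) = 4/7.
Sum = Σ Δs_i · v(s_i).
Sum ≈ 2.217433.

2.217433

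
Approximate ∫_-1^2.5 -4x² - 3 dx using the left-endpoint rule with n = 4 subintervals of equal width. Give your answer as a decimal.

-25.265625

Δx = (2.5 − (-1))/4 = 0.875.
Left endpoints: -1, -0.125, 0.75, 1.625.
f(-1) = -7, f(-0.125) = -3.0625, f(0.75) = -5.25, f(1.625) = -13.5625.
Sum = Δx · [f(-1) + f(-0.125) + f(0.75) + f(1.625)].
Sum = -25.265625.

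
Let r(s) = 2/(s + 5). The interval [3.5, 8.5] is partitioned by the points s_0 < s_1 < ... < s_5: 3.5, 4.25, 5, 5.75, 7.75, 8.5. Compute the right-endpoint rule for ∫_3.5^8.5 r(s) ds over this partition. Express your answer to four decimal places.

0.8765

Subinterval widths: 0.75, 0.75, 0.75, 2, 0.75.
Right endpoints: 4.25, 5, 5.75, 7.75, 8.5.
r(4.25) = 8/37, r(5) = 0.2, r(5.75) = 8/43, r(7.75) = 8/51, r(8.5) = 4/27.
Sum = Σ Δs_i · r(s_i).
Sum ≈ 0.8765.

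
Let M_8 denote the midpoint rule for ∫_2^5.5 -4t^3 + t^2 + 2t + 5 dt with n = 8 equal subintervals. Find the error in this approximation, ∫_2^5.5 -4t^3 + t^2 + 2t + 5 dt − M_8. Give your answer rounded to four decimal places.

-2.4564

Exact integral: ∫_2^5.5 f(t) dt ≈ -802.520833.
M_8 ≈ -800.064453.
Error ≈ -802.520833 − (-800.064453) ≈ -2.4564.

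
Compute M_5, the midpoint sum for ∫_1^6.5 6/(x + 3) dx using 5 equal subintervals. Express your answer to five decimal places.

5.17466

Δx = (6.5 − 1)/5 = 1.1.
Midpoints: 1.55, 2.65, 3.75, 4.85, 5.95.
f(1.55) = 120/91, f(2.65) = 120/113, f(3.75) = 8/9, f(4.85) = 120/157, f(5.95) = 120/179.
Sum = Δx · [f(1.55) + f(2.65) + f(3.75) + f(4.85) + f(5.95)].
Sum ≈ 5.17466.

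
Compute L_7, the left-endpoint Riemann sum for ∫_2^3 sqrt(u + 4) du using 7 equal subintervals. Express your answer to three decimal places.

Δu = (3 − 2)/7 = 1/7.
Left endpoints: 2, 15/7, 16/7, 17/7, 18/7, 19/7, 20/7.
f(2) ≈ 2.449, f(15/7) ≈ 2.478, f(16/7) ≈ 2.507, f(17/7) ≈ 2.535, f(18/7) ≈ 2.563, f(19/7) ≈ 2.591, f(20/7) ≈ 2.619.
Sum = Δu · [f(2) + f(15/7) + f(16/7) + ...].
Sum ≈ 2.535.

2.535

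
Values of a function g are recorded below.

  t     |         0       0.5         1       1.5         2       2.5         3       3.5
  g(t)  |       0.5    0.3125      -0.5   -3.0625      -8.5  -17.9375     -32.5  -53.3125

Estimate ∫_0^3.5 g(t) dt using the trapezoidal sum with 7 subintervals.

Δt = 0.5.
T_7 = (0.5/2)·[0.5 + 2·0.3125 + 2·(-0.5) + 2·(-3.0625) + 2·(-8.5) + 2·(-17.9375) + 2·(-32.5) + (-53.3125)] = -44.296875.

-44.296875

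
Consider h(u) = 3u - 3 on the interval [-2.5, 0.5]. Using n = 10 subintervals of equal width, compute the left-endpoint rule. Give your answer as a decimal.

Δu = (0.5 − (-2.5))/10 = 0.3.
Left endpoints: -2.5, -2.2, -1.9, -1.6, -1.3, -1, -0.7, -0.4, -0.1, 0.2.
h(-2.5) = -10.5, h(-2.2) = -9.6, h(-1.9) = -8.7, h(-1.6) = -7.8, h(-1.3) = -6.9, h(-1) = -6, h(-0.7) = -5.1, h(-0.4) = -4.2, h(-0.1) = -3.3, h(0.2) = -2.4.
Sum = Δu · [h(-2.5) + h(-2.2) + h(-1.9) + ...].
Sum = -19.35.

-19.35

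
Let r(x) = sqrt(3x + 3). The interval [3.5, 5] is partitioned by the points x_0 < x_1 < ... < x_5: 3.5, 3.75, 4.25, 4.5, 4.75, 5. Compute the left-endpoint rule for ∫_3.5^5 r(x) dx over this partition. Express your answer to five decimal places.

Subinterval widths: 0.25, 0.5, 0.25, 0.25, 0.25.
Left endpoints: 3.5, 3.75, 4.25, 4.5, 4.75.
r(3.5) ≈ 3.67423, r(3.75) ≈ 3.77492, r(4.25) ≈ 3.96863, r(4.5) ≈ 4.06202, r(4.75) ≈ 4.15331.
Sum = Σ Δx_i · r(x_i).
Sum ≈ 5.85201.

5.85201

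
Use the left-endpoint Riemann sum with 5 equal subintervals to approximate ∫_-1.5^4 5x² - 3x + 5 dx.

Δx = (4 − (-1.5))/5 = 1.1.
Left endpoints: -1.5, -0.4, 0.7, 1.8, 2.9.
f(-1.5) = 20.75, f(-0.4) = 7, f(0.7) = 5.35, f(1.8) = 15.8, f(2.9) = 38.35.
Sum = Δx · [f(-1.5) + f(-0.4) + f(0.7) + f(1.8) + f(2.9)].
Sum = 95.975.

95.975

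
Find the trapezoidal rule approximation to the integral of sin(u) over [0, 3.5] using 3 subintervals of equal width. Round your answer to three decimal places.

1.712

Δu = (3.5 − 0)/3 = 7/6.
f(0) ≈ 0.000, f(7/6) ≈ 0.919, f(7/3) ≈ 0.723, f(3.5) ≈ -0.351.
T_3 = (Δu/2)·[f(u_0) + 2f(u_1) + 2f(u_2) + f(u_3)].
Sum ≈ 1.712.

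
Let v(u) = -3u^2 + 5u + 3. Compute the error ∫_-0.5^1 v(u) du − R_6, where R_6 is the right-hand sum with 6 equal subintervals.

Exact integral: ∫_-0.5^1 v(u) du = 5.25.
R_6 = 5.859375.
Error = 5.25 − 5.859375 = -0.609375.

-0.609375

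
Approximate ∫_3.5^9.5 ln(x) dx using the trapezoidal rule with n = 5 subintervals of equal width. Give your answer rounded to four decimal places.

10.9811

Δx = (9.5 − 3.5)/5 = 1.2.
f(3.5) ≈ 1.2528, f(4.7) ≈ 1.5476, f(5.9) ≈ 1.7750, f(7.1) ≈ 1.9601, f(8.3) ≈ 2.1163, f(9.5) ≈ 2.2513.
T_5 = (Δx/2)·[f(x_0) + 2f(x_1) + ... + 2f(x_{4}) + f(x_5)].
Sum ≈ 10.9811.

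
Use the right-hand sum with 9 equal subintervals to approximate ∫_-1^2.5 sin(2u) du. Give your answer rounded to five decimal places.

Δu = (2.5 − (-1))/9 = 7/18.
Right endpoints: -11/18, -2/9, 1/6, 5/9, 17/18, 4/3, 31/18, 19/9, 2.5.
f(-11/18) ≈ -0.93986, f(-2/9) ≈ -0.42996, f(1/6) ≈ 0.32719, f(5/9) ≈ 0.89619, f(17/18) ≈ 0.94983, f(4/3) ≈ 0.45727, f(31/18) ≈ -0.29824, f(19/9) ≈ -0.88225, f(2.5) ≈ -0.95892.
Sum = Δu · [f(-11/18) + f(-2/9) + f(1/6) + ...].
Sum ≈ -0.34173.

-0.34173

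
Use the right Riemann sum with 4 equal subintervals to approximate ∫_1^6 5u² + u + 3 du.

Δu = (6 − 1)/4 = 1.25.
Right endpoints: 2.25, 3.5, 4.75, 6.
f(2.25) = 30.5625, f(3.5) = 67.75, f(4.75) = 120.5625, f(6) = 189.
Sum = Δu · [f(2.25) + f(3.5) + f(4.75) + f(6)].
Sum = 509.84375.

509.84375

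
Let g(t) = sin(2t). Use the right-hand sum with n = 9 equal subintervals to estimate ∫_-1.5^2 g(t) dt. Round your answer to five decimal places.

Δt = (2 − (-1.5))/9 = 7/18.
Right endpoints: -10/9, -13/18, -1/3, 1/18, 4/9, 5/6, 11/9, 29/18, 2.
g(-10/9) ≈ -0.79522, g(-13/18) ≈ -0.99203, g(-1/3) ≈ -0.61837, g(1/18) ≈ 0.11088, g(4/9) ≈ 0.77637, g(5/6) ≈ 0.99541, g(11/9) ≈ 0.64203, g(29/18) ≈ -0.08054, g(2) ≈ -0.75680.
Sum = Δt · [g(-10/9) + g(-13/18) + g(-1/3) + ...].
Sum ≈ -0.27933.

-0.27933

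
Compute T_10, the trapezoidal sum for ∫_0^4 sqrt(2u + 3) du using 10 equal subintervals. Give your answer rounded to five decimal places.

10.42524

Δu = (4 − 0)/10 = 0.4.
f(0) ≈ 1.73205, f(0.4) ≈ 1.94936, f(0.8) ≈ 2.14476, f(1.2) ≈ 2.32379, f(1.6) ≈ 2.48998, f(2) ≈ 2.64575, f(2.4) ≈ 2.79285, f(2.8) ≈ 2.93258, f(3.2) ≈ 3.06594, f(3.6) ≈ 3.19374, f(4) ≈ 3.31662.
T_10 = (Δu/2)·[f(u_0) + 2f(u_1) + ... + 2f(u_{9}) + f(u_10)].
Sum ≈ 10.42524.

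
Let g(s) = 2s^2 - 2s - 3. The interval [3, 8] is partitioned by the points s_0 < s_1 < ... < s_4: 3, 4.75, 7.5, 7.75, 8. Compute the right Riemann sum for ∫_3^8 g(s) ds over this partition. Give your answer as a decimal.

369.625

Subinterval widths: 1.75, 2.75, 0.25, 0.25.
Right endpoints: 4.75, 7.5, 7.75, 8.
g(4.75) = 32.625, g(7.5) = 94.5, g(7.75) = 101.625, g(8) = 109.
Sum = Σ Δs_i · g(s_i).
Sum = 369.625.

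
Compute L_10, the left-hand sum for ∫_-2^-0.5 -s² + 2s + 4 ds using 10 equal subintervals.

-0.886875

Δs = (-0.5 − (-2))/10 = 0.15.
Left endpoints: -2, -1.85, -1.7, -1.55, -1.4, -1.25, -1.1, -0.95, -0.8, -0.65.
f(-2) = -4, f(-1.85) = -3.1225, f(-1.7) = -2.29, f(-1.55) = -1.5025, f(-1.4) = -0.76, f(-1.25) = -0.0625, f(-1.1) = 0.59, f(-0.95) = 1.1975, f(-0.8) = 1.76, f(-0.65) = 2.2775.
Sum = Δs · [f(-2) + f(-1.85) + f(-1.7) + ...].
Sum = -0.886875.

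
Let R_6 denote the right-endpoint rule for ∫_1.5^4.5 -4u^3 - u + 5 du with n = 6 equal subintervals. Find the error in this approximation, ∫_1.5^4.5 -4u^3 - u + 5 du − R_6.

93

Exact integral: ∫_1.5^4.5 f(u) du = -399.
R_6 = -492.
Error = -399 − (-492) = 93.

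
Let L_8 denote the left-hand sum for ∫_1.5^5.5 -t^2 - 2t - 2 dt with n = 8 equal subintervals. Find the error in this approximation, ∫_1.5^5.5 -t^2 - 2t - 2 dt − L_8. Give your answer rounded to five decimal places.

Exact integral: ∫_1.5^5.5 f(t) dt ≈ -90.3333333.
L_8 = -81.5.
Error ≈ -90.3333333 − (-81.5) ≈ -8.83333.

-8.83333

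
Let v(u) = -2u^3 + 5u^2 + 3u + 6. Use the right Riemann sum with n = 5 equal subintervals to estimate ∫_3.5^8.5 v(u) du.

Δu = (8.5 − 3.5)/5 = 1.
Right endpoints: 4.5, 5.5, 6.5, 7.5, 8.5.
v(4.5) = -61.5, v(5.5) = -159, v(6.5) = -312.5, v(7.5) = -534, v(8.5) = -835.5.
Sum = Δu · [v(4.5) + v(5.5) + v(6.5) + v(7.5) + v(8.5)].
Sum = -1902.5.

-1902.5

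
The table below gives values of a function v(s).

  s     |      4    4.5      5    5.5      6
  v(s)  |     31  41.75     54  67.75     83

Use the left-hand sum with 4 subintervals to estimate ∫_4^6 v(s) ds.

Δs = 0.5.
Sum = 0.5·[31 + 41.75 + 54 + 67.75] = 97.25.

97.25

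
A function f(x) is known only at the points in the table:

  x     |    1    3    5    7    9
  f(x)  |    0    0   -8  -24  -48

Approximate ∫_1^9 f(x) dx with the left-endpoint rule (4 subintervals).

-64

Δx = 2.
Sum = 2·[0 + 0 + (-8) + (-24)] = -64.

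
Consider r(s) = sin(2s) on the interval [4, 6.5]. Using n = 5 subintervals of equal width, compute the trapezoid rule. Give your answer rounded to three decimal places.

-0.482

Δs = (6.5 − 4)/5 = 0.5.
r(4) ≈ 0.989, r(4.5) ≈ 0.412, r(5) ≈ -0.544, r(5.5) ≈ -1.000, r(6) ≈ -0.537, r(6.5) ≈ 0.420.
T_5 = (Δs/2)·[r(s_0) + 2r(s_1) + ... + 2r(s_{4}) + r(s_5)].
Sum ≈ -0.482.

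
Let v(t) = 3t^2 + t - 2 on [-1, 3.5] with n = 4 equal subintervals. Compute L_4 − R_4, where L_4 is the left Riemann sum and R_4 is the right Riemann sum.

-43.03125

L_4 = 21.83203125.
R_4 = 64.86328125.
L_4 − R_4 = -43.03125.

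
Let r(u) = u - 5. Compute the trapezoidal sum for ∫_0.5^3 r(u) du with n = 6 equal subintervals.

Δu = (3 − 0.5)/6 = 5/12.
r(0.5) = -4.5, r(11/12) = -49/12, r(4/3) = -11/3, r(1.75) = -3.25, r(13/6) = -17/6, r(31/12) = -29/12, r(3) = -2.
T_6 = (Δu/2)·[r(u_0) + 2r(u_1) + ... + 2r(u_{5}) + r(u_6)].
Sum = -8.125.

-8.125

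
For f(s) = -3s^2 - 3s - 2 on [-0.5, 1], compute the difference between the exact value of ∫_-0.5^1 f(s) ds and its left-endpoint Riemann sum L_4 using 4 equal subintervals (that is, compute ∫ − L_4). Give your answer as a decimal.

-1.16015625

Exact integral: ∫_-0.5^1 f(s) ds = -5.25.
L_4 = -4.08984375.
Error = -5.25 − (-4.08984375) = -1.16015625.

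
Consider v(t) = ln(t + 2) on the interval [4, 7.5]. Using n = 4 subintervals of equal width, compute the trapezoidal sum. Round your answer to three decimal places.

Δt = (7.5 − 4)/4 = 0.875.
v(4) ≈ 1.792, v(4.875) ≈ 1.928, v(5.75) ≈ 2.048, v(6.625) ≈ 2.155, v(7.5) ≈ 2.251.
T_4 = (Δt/2)·[v(t_0) + 2v(t_1) + 2v(t_2) + 2v(t_3) + v(t_4)].
Sum ≈ 7.133.

7.133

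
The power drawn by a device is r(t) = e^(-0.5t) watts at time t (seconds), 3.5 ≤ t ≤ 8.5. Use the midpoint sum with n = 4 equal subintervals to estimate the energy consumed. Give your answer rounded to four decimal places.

Δt = (8.5 − 3.5)/4 = 1.25.
Midpoints: 4.125, 5.375, 6.625, 7.875.
r(4.125) ≈ 0.1271, r(5.375) ≈ 0.0681, r(6.625) ≈ 0.0364, r(7.875) ≈ 0.0195.
Sum = Δt · [r(4.125) + r(5.375) + r(6.625) + r(7.875)].
Sum ≈ 0.3139.

0.3139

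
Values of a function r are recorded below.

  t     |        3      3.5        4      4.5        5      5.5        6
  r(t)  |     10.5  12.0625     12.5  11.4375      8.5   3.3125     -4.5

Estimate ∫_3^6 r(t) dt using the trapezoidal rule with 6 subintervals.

Δt = 0.5.
T_6 = (0.5/2)·[10.5 + 2·12.0625 + 2·12.5 + 2·11.4375 + 2·8.5 + 2·3.3125 + (-4.5)] = 25.40625.

25.40625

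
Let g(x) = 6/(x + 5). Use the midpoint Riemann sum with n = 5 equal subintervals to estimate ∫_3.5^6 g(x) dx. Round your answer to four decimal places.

1.5466

Δx = (6 − 3.5)/5 = 0.5.
Midpoints: 3.75, 4.25, 4.75, 5.25, 5.75.
g(3.75) = 24/35, g(4.25) = 24/37, g(4.75) = 8/13, g(5.25) = 24/41, g(5.75) = 24/43.
Sum = Δx · [g(3.75) + g(4.25) + g(4.75) + g(5.25) + g(5.75)].
Sum ≈ 1.5466.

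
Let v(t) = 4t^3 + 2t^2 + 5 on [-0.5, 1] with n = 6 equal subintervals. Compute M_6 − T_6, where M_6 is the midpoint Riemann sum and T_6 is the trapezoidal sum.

-0.1171875

M_6 = 9.1484375.
T_6 = 9.265625.
M_6 − T_6 = -0.1171875.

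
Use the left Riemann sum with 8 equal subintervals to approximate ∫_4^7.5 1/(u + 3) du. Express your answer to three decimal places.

0.416

Δu = (7.5 − 4)/8 = 0.4375.
Left endpoints: 4, 4.4375, 4.875, 5.3125, 5.75, 6.1875, 6.625, 7.0625.
f(4) = 1/7, f(4.4375) = 16/119, f(4.875) = 8/63, f(5.3125) = 16/133, f(5.75) = 4/35, f(6.1875) = 16/147, f(6.625) = 8/77, f(7.0625) = 16/161.
Sum = Δu · [f(4) + f(4.4375) + f(4.875) + ...].
Sum ≈ 0.416.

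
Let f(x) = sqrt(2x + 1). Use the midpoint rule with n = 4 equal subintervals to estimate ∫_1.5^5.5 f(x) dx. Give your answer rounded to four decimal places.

11.1984

Δx = (5.5 − 1.5)/4 = 1.
Midpoints: 2, 3, 4, 5.
f(2) ≈ 2.2361, f(3) ≈ 2.6458, f(4) ≈ 3.0000, f(5) ≈ 3.3166.
Sum = Δx · [f(2) + f(3) + f(4) + f(5)].
Sum ≈ 11.1984.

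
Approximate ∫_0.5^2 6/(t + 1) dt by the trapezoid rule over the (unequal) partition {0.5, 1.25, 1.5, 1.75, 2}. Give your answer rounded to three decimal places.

Subinterval widths: 0.75, 0.25, 0.25, 0.25.
f(0.5) = 4, f(1.25) = 8/3, f(1.5) = 2.4, f(1.75) = 24/11, f(2) = 2.
On each subinterval the trapezoid contributes (Δt_i/2)·[f(t_{i-1}) + f(t_i)].
Sum ≈ 4.229.

4.229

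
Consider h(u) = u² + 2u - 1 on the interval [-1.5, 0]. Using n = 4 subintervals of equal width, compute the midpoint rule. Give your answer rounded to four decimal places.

Δu = (0 − (-1.5))/4 = 0.375.
Midpoints: -1.3125, -0.9375, -0.5625, -0.1875.
h(-1.3125) = -1.90234375, h(-0.9375) = -1.99609375, h(-0.5625) = -1.80859375, h(-0.1875) = -1.33984375.
Sum = Δu · [h(-1.3125) + h(-0.9375) + h(-0.5625) + h(-0.1875)].
Sum ≈ -2.6426.

-2.6426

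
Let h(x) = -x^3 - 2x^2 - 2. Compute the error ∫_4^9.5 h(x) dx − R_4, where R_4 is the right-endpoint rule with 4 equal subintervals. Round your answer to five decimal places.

686.09993

Exact integral: ∫_4^9.5 h(x) dx ≈ -2512.1822917.
R_4 ≈ -3198.2822266.
Error ≈ -2512.1822917 − (-3198.2822266) ≈ 686.09993.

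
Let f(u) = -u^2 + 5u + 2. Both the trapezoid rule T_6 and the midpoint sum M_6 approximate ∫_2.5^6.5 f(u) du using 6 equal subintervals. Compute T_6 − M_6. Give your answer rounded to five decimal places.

-0.44444

T_6 ≈ 11.3703704.
M_6 ≈ 11.8148148.
T_6 − M_6 ≈ -0.44444.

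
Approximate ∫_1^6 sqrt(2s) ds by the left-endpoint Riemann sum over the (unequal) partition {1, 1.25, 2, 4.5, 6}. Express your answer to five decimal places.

Subinterval widths: 0.25, 0.75, 2.5, 1.5.
Left endpoints: 1, 1.25, 2, 4.5.
f(1) ≈ 1.41421, f(1.25) ≈ 1.58114, f(2) ≈ 2.00000, f(4.5) ≈ 3.00000.
Sum = Σ Δs_i · f(s_i).
Sum ≈ 11.03941.

11.03941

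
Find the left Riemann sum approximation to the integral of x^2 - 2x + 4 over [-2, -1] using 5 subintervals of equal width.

Δx = (-1 − (-2))/5 = 0.2.
Left endpoints: -2, -1.8, -1.6, -1.4, -1.2.
f(-2) = 12, f(-1.8) = 10.84, f(-1.6) = 9.76, f(-1.4) = 8.76, f(-1.2) = 7.84.
Sum = Δx · [f(-2) + f(-1.8) + f(-1.6) + f(-1.4) + f(-1.2)].
Sum = 9.84.

9.84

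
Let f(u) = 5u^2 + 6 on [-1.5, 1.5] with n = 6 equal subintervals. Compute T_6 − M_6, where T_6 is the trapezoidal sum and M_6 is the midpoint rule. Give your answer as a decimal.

T_6 = 29.875.
M_6 = 28.9375.
T_6 − M_6 = 0.9375.

0.9375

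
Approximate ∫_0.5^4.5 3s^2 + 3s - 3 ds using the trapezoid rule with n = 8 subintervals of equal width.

Δs = (4.5 − 0.5)/8 = 0.5.
f(0.5) = -0.75, f(1) = 3, f(1.5) = 8.25, f(2) = 15, f(2.5) = 23.25, f(3) = 33, f(3.5) = 44.25, f(4) = 57, f(4.5) = 71.25.
T_8 = (Δs/2)·[f(s_0) + 2f(s_1) + ... + 2f(s_{7}) + f(s_8)].
Sum = 109.5.

109.5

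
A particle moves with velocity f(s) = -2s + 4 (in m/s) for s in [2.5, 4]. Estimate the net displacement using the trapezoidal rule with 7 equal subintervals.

-3.75

Δs = (4 − 2.5)/7 = 3/14.
f(2.5) = -1, f(19/7) = -10/7, f(41/14) = -13/7, f(22/7) = -16/7, f(47/14) = -19/7, f(25/7) = -22/7, f(53/14) = -25/7, f(4) = -4.
T_7 = (Δs/2)·[f(s_0) + 2f(s_1) + ... + 2f(s_{6}) + f(s_7)].
Sum = -3.75.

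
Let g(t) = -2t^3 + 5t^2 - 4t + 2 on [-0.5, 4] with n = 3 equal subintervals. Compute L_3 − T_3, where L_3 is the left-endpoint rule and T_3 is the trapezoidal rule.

L_3 = -2.25.
T_3 = -52.875.
L_3 − T_3 = 50.625.

50.625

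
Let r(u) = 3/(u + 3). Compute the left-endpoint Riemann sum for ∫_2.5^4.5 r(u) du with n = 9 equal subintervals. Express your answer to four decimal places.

0.9468

Δu = (4.5 − 2.5)/9 = 2/9.
Left endpoints: 2.5, 49/18, 53/18, 19/6, 61/18, 65/18, 23/6, 73/18, 77/18.
r(2.5) = 6/11, r(49/18) = 54/103, r(53/18) = 54/107, r(19/6) = 18/37, r(61/18) = 54/115, r(65/18) = 54/119, r(23/6) = 18/41, r(73/18) = 54/127, r(77/18) = 54/131.
Sum = Δu · [r(2.5) + r(49/18) + r(53/18) + ...].
Sum ≈ 0.9468.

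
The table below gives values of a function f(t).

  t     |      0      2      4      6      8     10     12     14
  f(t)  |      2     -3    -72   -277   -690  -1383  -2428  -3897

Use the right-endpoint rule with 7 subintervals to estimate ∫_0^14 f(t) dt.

Δt = 2.
Sum = 2·[(-3) + (-72) + (-277) + (-690) + (-1383) + (-2428) + (-3897)] = -17500.

-17500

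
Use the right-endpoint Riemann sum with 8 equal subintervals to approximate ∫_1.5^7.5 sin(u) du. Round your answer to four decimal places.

-0.2852

Δu = (7.5 − 1.5)/8 = 0.75.
Right endpoints: 2.25, 3, 3.75, 4.5, 5.25, 6, 6.75, 7.5.
f(2.25) ≈ 0.7781, f(3) ≈ 0.1411, f(3.75) ≈ -0.5716, f(4.5) ≈ -0.9775, f(5.25) ≈ -0.8589, f(6) ≈ -0.2794, f(6.75) ≈ 0.4500, f(7.5) ≈ 0.9380.
Sum = Δu · [f(2.25) + f(3) + f(3.75) + ...].
Sum ≈ -0.2852.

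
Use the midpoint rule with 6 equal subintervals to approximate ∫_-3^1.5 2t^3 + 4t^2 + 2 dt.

Δt = (1.5 − (-3))/6 = 0.75.
Midpoints: -2.625, -1.875, -1.125, -0.375, 0.375, 1.125.
f(-2.625) = -6.61328125, f(-1.875) = 2.87890625, f(-1.125) = 4.21484375, f(-0.375) = 2.45703125, f(0.375) = 2.66796875, f(1.125) = 9.91015625.
Sum = Δt · [f(-2.625) + f(-1.875) + f(-1.125) + ...].
Sum = 11.63671875.

11.63671875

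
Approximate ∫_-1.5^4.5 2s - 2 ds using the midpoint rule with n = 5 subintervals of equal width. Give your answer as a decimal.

6

Δs = (4.5 − (-1.5))/5 = 1.2.
Midpoints: -0.9, 0.3, 1.5, 2.7, 3.9.
f(-0.9) = -3.8, f(0.3) = -1.4, f(1.5) = 1, f(2.7) = 3.4, f(3.9) = 5.8.
Sum = Δs · [f(-0.9) + f(0.3) + f(1.5) + f(2.7) + f(3.9)].
Sum = 6.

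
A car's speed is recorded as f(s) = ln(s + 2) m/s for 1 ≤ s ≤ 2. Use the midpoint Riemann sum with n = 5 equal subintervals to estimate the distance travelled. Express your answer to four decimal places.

1.2495

Δs = (2 − 1)/5 = 0.2.
Midpoints: 1.1, 1.3, 1.5, 1.7, 1.9.
f(1.1) ≈ 1.1314, f(1.3) ≈ 1.1939, f(1.5) ≈ 1.2528, f(1.7) ≈ 1.3083, f(1.9) ≈ 1.3610.
Sum = Δs · [f(1.1) + f(1.3) + f(1.5) + f(1.7) + f(1.9)].
Sum ≈ 1.2495.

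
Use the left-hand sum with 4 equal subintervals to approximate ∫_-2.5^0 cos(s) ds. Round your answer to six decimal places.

0.016005

Δs = (0 − (-2.5))/4 = 0.625.
Left endpoints: -2.5, -1.875, -1.25, -0.625.
f(-2.5) ≈ -0.801144, f(-1.875) ≈ -0.299534, f(-1.25) ≈ 0.315322, f(-0.625) ≈ 0.810963.
Sum = Δs · [f(-2.5) + f(-1.875) + f(-1.25) + f(-0.625)].
Sum ≈ 0.016005.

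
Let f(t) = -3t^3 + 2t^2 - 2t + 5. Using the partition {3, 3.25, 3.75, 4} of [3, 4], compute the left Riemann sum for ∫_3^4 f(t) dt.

Subinterval widths: 0.25, 0.5, 0.25.
Left endpoints: 3, 3.25, 3.75.
f(3) = -64, f(3.25) = -83.359375, f(3.75) = -132.578125.
Sum = Σ Δt_i · f(t_i).
Sum = -90.82421875.

-90.82421875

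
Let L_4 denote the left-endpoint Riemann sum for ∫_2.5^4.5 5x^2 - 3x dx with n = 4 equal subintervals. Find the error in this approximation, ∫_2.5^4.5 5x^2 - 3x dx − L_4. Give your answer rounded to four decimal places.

15.5833

Exact integral: ∫_2.5^4.5 f(x) dx ≈ 104.833333.
L_4 = 89.25.
Error ≈ 104.833333 − 89.25 ≈ 15.5833.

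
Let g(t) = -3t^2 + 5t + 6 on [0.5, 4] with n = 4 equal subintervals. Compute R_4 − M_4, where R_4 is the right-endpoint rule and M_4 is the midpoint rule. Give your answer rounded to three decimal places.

-15.025

R_4 = -17.85546875.
M_4 ≈ -2.83008.
R_4 − M_4 ≈ -15.025.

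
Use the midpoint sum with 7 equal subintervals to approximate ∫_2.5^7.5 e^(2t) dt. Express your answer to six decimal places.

1503301.784455

Δt = (7.5 − 2.5)/7 = 5/7.
Midpoints: 20/7, 25/7, 30/7, 5, 40/7, 45/7, 50/7.
f(20/7) ≈ 303.167578, f(25/7) ≈ 1265.037624, f(30/7) ≈ 5278.665357, f(5) ≈ 22026.465795, f(40/7) ≈ 91910.580158, f(45/7) ≈ 383518.392086, f(50/7) ≈ 1600320.189641.
Sum = Δt · [f(20/7) + f(25/7) + f(30/7) + ...].
Sum ≈ 1503301.784455.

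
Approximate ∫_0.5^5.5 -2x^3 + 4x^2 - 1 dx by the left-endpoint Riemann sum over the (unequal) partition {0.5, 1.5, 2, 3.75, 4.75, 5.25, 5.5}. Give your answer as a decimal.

Subinterval widths: 1, 0.5, 1.75, 1, 0.5, 0.25.
Left endpoints: 0.5, 1.5, 2, 3.75, 4.75, 5.25.
f(0.5) = -0.25, f(1.5) = 1.25, f(2) = -1, f(3.75) = -50.21875, f(4.75) = -125.09375, f(5.25) = -180.15625.
Sum = Σ Δx_i · f(x_i).
Sum = -159.1796875.

-159.1796875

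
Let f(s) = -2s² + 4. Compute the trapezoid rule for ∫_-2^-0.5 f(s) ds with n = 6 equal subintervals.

Δs = (-0.5 − (-2))/6 = 0.25.
f(-2) = -4, f(-1.75) = -2.125, f(-1.5) = -0.5, f(-1.25) = 0.875, f(-1) = 2, f(-0.75) = 2.875, f(-0.5) = 3.5.
T_6 = (Δs/2)·[f(s_0) + 2f(s_1) + ... + 2f(s_{5}) + f(s_6)].
Sum = 0.71875.

0.71875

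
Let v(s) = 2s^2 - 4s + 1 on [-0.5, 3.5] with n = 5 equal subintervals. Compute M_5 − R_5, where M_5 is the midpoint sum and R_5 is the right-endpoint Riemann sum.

M_5 = 8.24.
R_5 = 12.72.
M_5 − R_5 = -4.48.

-4.48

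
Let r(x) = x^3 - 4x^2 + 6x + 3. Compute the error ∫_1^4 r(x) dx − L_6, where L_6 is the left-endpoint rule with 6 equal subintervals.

Exact integral: ∫_1^4 r(x) dx = 33.75.
L_6 = 28.9375.
Error = 33.75 − 28.9375 = 4.8125.

4.8125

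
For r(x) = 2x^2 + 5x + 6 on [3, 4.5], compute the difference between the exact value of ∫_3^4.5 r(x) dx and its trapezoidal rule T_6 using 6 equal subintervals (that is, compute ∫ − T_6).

Exact integral: ∫_3^4.5 r(x) dx = 79.875.
T_6 = 79.90625.
Error = 79.875 − 79.90625 = -0.03125.

-0.03125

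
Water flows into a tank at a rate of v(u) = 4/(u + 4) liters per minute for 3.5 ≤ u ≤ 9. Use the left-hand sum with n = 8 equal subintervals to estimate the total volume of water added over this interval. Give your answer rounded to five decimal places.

2.27962

Δu = (9 − 3.5)/8 = 0.6875.
Left endpoints: 3.5, 4.1875, 4.875, 5.5625, 6.25, 6.9375, 7.625, 8.3125.
v(3.5) = 8/15, v(4.1875) = 64/131, v(4.875) = 32/71, v(5.5625) = 64/153, v(6.25) = 16/41, v(6.9375) = 64/175, v(7.625) = 32/93, v(8.3125) = 64/197.
Sum = Δu · [v(3.5) + v(4.1875) + v(4.875) + ...].
Sum ≈ 2.27962.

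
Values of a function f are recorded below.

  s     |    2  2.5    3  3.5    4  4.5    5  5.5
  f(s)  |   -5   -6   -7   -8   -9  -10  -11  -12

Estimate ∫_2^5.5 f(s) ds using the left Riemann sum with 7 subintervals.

-28

Δs = 0.5.
Sum = 0.5·[(-5) + (-6) + (-7) + (-8) + (-9) + (-10) + (-11)] = -28.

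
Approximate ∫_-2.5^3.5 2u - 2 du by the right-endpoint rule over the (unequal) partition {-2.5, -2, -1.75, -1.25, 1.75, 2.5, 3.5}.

Subinterval widths: 0.5, 0.25, 0.5, 3, 0.75, 1.
Right endpoints: -2, -1.75, -1.25, 1.75, 2.5, 3.5.
f(-2) = -6, f(-1.75) = -5.5, f(-1.25) = -4.5, f(1.75) = 1.5, f(2.5) = 3, f(3.5) = 5.
Sum = Σ Δu_i · f(u_i).
Sum = 5.125.

5.125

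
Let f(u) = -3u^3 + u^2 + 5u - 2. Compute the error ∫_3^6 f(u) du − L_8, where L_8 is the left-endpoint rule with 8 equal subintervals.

Exact integral: ∫_3^6 f(u) du = -786.75.
L_8 = -691.08984375.
Error = -786.75 − (-691.08984375) = -95.66015625.

-95.66015625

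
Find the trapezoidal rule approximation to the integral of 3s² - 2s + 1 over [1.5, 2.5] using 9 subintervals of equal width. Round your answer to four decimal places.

Δs = (2.5 − 1.5)/9 = 1/9.
f(1.5) = 4.75, f(29/18) = 601/108, f(31/18) = 697/108, f(11/6) = 89/12, f(35/18) = 913/108, f(37/18) = 1033/108, f(13/6) = 10.75, f(41/18) = 1297/108, f(43/18) = 1441/108, f(2.5) = 14.75.
T_9 = (Δs/2)·[f(s_0) + 2f(s_1) + ... + 2f(s_{8}) + f(s_9)].
Sum ≈ 9.2562.

9.2562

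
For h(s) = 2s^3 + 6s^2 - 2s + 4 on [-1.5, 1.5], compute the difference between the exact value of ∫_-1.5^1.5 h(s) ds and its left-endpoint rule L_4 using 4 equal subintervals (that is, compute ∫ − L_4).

Exact integral: ∫_-1.5^1.5 h(s) ds = 25.5.
L_4 = 24.375.
Error = 25.5 − 24.375 = 1.125.

1.125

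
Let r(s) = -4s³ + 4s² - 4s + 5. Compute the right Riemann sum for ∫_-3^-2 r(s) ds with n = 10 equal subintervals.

Δs = (-2 − (-3))/10 = 0.1.
Right endpoints: -2.9, -2.8, -2.7, -2.6, -2.5, -2.4, -2.3, -2.2, -2.1, -2.
r(-2.9) = 147.796, r(-2.8) = 135.368, r(-2.7) = 123.692, r(-2.6) = 112.744, r(-2.5) = 102.5, r(-2.4) = 92.936, r(-2.3) = 84.028, r(-2.2) = 75.752, r(-2.1) = 68.084, r(-2) = 61.
Sum = Δs · [r(-2.9) + r(-2.8) + r(-2.7) + ...].
Sum = 100.39.

100.39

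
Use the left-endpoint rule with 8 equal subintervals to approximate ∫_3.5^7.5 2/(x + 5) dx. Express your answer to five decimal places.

Δx = (7.5 − 3.5)/8 = 0.5.
Left endpoints: 3.5, 4, 4.5, 5, 5.5, 6, 6.5, 7.
f(3.5) = 4/17, f(4) = 2/9, f(4.5) = 4/19, f(5) = 0.2, f(5.5) = 4/21, f(6) = 2/11, f(6.5) = 4/23, f(7) = 1/6.
Sum = Δx · [f(3.5) + f(4) + f(4.5) + ...].
Sum ≈ 0.79046.

0.79046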